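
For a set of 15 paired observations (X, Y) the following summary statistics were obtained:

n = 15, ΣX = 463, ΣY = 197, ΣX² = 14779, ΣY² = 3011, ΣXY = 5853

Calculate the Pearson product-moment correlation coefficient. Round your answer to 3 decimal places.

-0.501

r = (nΣXY − ΣXΣY) / √[(nΣX² − (ΣX)²)(nΣY² − (ΣY)²)]
Numerator: 15×5853 − 463×197 = -3416
Denominator: √[(221685 − 214369)(45165 − 38809)] = √[7316 × 6356] = 6819.1272
r = -3416 / 6819.1272 ≈ -0.501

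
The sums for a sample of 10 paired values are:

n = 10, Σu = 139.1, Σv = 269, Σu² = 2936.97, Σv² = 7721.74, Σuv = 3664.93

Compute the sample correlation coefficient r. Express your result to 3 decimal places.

-0.110

r = (nΣuv − ΣuΣv) / √[(nΣu² − (Σu)²)(nΣv² − (Σv)²)]
Numerator: 10×3664.93 − 139.1×269 = -768.6
Denominator: √[(29369.7 − 19348.81)(77217.4 − 72361)] = √[10020.89 × 4856.4] = 6976.0627
r = -768.6 / 6976.0627 ≈ -0.110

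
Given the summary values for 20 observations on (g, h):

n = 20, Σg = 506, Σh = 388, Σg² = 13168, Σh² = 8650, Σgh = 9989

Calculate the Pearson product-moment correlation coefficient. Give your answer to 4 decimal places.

0.2692

r = (nΣgh − ΣgΣh) / √[(nΣg² − (Σg)²)(nΣh² − (Σh)²)]
Numerator: 20×9989 − 506×388 = 3452
Denominator: √[(263360 − 256036)(173000 − 150544)] = √[7324 × 22456] = 12824.4978
r = 3452 / 12824.4978 ≈ 0.2692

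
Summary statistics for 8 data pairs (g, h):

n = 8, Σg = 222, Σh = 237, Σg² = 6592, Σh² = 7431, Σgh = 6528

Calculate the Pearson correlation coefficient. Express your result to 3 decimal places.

-0.116

r = (nΣgh − ΣgΣh) / √[(nΣg² − (Σg)²)(nΣh² − (Σh)²)]
Numerator: 8×6528 − 222×237 = -390
Denominator: √[(52736 − 49284)(59448 − 56169)] = √[3452 × 3279] = 3364.3882
r = -390 / 3364.3882 ≈ -0.116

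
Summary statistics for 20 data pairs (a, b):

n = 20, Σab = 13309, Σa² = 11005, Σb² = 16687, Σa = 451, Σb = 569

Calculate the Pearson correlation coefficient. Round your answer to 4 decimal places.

r = (nΣab − ΣaΣb) / √[(nΣa² − (Σa)²)(nΣb² − (Σb)²)]
Numerator: 20×13309 − 451×569 = 9561
Denominator: √[(220100 − 203401)(333740 − 323761)] = √[16699 × 9979] = 12908.8854
r = 9561 / 12908.8854 ≈ 0.7407

0.7407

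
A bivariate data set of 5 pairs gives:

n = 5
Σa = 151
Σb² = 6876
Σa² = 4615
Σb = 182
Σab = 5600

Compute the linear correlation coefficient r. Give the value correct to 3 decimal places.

0.883

r = (nΣab − ΣaΣb) / √[(nΣa² − (Σa)²)(nΣb² − (Σb)²)]
Numerator: 5×5600 − 151×182 = 518
Denominator: √[(23075 − 22801)(34380 − 33124)] = √[274 × 1256] = 586.6379
r = 518 / 586.6379 ≈ 0.883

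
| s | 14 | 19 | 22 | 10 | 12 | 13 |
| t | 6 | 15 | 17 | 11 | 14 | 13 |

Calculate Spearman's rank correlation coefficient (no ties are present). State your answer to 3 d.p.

0.600

Rank s: 4, 5, 6, 1, 2, 3
Rank t: 1, 5, 6, 2, 4, 3
d = rank(s) − rank(t): 3, 0, 0, -1, -2, 0; Σd² = 14
ρ = 1 − 6Σd² / [n(n²−1)] = 1 − 6×14 / (6×35) = 1 − 84/210 ≈ 0.600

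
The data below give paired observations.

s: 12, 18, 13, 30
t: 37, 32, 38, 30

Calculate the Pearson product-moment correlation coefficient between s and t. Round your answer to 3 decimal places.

n = 4, Σs = 73, Σt = 137, Σs² = 1537, Σt² = 4737, Σst = 2414
nΣst − ΣsΣt = 9656 − 10001 = -345
nΣs² − (Σs)² = 6148 − 5329 = 819; nΣt² − (Σt)² = 18948 − 18769 = 179
r = -345 / √(819 × 179) = -345 / 382.8851 ≈ -0.901

-0.901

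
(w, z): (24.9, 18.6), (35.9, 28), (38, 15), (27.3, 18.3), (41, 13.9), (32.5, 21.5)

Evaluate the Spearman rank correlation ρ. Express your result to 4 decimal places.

Rank w: 1, 4, 5, 2, 6, 3
Rank z: 4, 6, 2, 3, 1, 5
d = rank(w) − rank(z): -3, -2, 3, -1, 5, -2; Σd² = 52
ρ = 1 − 6Σd² / [n(n²−1)] = 1 − 6×52 / (6×35) = 1 − 312/210 ≈ -0.4857

-0.4857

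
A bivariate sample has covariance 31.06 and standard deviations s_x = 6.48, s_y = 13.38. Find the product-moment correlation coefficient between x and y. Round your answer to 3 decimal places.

0.358

r = Cov(x,y) / (s_x · s_y) = 31.06 / (6.48 × 13.38)
  = 31.06 / 86.7024 ≈ 0.358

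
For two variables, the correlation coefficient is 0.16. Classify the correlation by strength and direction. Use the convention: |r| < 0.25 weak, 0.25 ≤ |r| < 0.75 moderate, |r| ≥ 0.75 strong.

r = 0.16 > 0 so the relationship is positive.
|r| = 0.16, which falls in the weak range.

weak positive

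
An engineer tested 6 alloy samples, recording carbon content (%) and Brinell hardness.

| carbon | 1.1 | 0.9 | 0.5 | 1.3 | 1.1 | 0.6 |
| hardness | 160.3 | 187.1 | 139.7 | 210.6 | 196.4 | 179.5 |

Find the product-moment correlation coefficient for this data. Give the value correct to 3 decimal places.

n = 6, Σx = 5.5, Σy = 1073.6, Σx² = 5.53, Σy² = 195364.16, Σxy = 1012.09
nΣxy − ΣxΣy = 6072.54 − 5904.8 = 167.74
nΣx² − (Σx)² = 33.18 − 30.25 = 2.93; nΣy² − (Σy)² = 1172184.96 − 1152616.96 = 19568
r = 167.74 / √(2.93 × 19568) = 167.74 / 239.4457 ≈ 0.701

0.701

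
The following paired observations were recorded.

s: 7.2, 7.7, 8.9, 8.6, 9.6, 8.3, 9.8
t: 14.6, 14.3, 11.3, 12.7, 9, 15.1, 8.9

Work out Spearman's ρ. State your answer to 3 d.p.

-0.893

Rank s: 1, 2, 5, 4, 6, 3, 7
Rank t: 6, 5, 3, 4, 2, 7, 1
d = rank(s) − rank(t): -5, -3, 2, 0, 4, -4, 6; Σd² = 106
ρ = 1 − 6Σd² / [n(n²−1)] = 1 − 6×106 / (7×48) = 1 − 636/336 ≈ -0.893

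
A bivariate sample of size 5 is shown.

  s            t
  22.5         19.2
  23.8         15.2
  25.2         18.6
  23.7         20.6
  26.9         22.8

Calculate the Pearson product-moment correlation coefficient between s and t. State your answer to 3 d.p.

n = 5, Σs = 122.1, Σt = 96.4, Σs² = 2993.03, Σt² = 1889.84, Σst = 2364.02
nΣst − ΣsΣt = 11820.1 − 11770.44 = 49.66
nΣs² − (Σs)² = 14965.15 − 14908.41 = 56.74; nΣt² − (Σt)² = 9449.2 − 9292.96 = 156.24
r = 49.66 / √(56.74 × 156.24) = 49.66 / 94.1544 ≈ 0.527

0.527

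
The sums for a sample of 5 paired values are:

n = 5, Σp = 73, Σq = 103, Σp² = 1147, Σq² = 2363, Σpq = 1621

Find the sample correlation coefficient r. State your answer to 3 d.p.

r = (nΣpq − ΣpΣq) / √[(nΣp² − (Σp)²)(nΣq² − (Σq)²)]
Numerator: 5×1621 − 73×103 = 586
Denominator: √[(5735 − 5329)(11815 − 10609)] = √[406 × 1206] = 699.7400
r = 586 / 699.7400 ≈ 0.837

0.837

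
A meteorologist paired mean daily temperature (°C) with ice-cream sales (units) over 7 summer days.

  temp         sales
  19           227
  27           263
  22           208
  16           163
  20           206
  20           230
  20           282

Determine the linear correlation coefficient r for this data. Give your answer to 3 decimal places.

0.602

n = 7, Σx = 144, Σy = 1579, Σx² = 3030, Σy² = 365391, Σxy = 32958
nΣxy − ΣxΣy = 230706 − 227376 = 3330
nΣx² − (Σx)² = 21210 − 20736 = 474; nΣy² − (Σy)² = 2557737 − 2493241 = 64496
r = 3330 / √(474 × 64496) = 3330 / 5529.1142 ≈ 0.602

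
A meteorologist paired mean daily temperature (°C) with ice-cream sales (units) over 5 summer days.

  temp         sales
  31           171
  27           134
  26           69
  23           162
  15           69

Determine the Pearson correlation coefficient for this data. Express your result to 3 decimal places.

0.602

n = 5, Σx = 122, Σy = 605, Σx² = 3120, Σy² = 82963, Σxy = 15474
nΣxy − ΣxΣy = 77370 − 73810 = 3560
nΣx² − (Σx)² = 15600 − 14884 = 716; nΣy² − (Σy)² = 414815 − 366025 = 48790
r = 3560 / √(716 × 48790) = 3560 / 5910.4687 ≈ 0.602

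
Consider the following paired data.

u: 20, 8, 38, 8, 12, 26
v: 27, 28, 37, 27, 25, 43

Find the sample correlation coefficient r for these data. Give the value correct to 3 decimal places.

n = 6, Σu = 112, Σv = 187, Σu² = 2792, Σv² = 6085, Σuv = 3804
nΣuv − ΣuΣv = 22824 − 20944 = 1880
nΣu² − (Σu)² = 16752 − 12544 = 4208; nΣv² − (Σv)² = 36510 − 34969 = 1541
r = 1880 / √(4208 × 1541) = 1880 / 2546.4736 ≈ 0.738

0.738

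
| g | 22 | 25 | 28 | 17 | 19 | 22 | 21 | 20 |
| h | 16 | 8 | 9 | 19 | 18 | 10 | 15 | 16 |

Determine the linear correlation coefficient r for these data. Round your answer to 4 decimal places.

n = 8, Σg = 174, Σh = 111, Σg² = 3868, Σh² = 1667, Σgh = 2324
nΣgh − ΣgΣh = 18592 − 19314 = -722
nΣg² − (Σg)² = 30944 − 30276 = 668; nΣh² − (Σh)² = 13336 − 12321 = 1015
r = -722 / √(668 × 1015) = -722 / 823.4197 ≈ -0.8768

-0.8768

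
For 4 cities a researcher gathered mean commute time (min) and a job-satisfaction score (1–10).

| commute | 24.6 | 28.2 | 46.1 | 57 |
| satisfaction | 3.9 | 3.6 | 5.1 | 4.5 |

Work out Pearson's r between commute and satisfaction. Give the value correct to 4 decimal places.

n = 4, Σx = 155.9, Σy = 17.1, Σx² = 6774.61, Σy² = 74.43, Σxy = 689.07
nΣxy − ΣxΣy = 2756.28 − 2665.89 = 90.39
nΣx² − (Σx)² = 27098.44 − 24304.81 = 2793.63; nΣy² − (Σy)² = 297.72 − 292.41 = 5.31
r = 90.39 / √(2793.63 × 5.31) = 90.39 / 121.7956 ≈ 0.7421

0.7421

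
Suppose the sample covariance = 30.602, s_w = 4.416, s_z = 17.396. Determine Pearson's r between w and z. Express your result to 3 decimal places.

r = Cov(w,z) / (s_w · s_z) = 30.602 / (4.416 × 17.396)
  = 30.602 / 76.8207 ≈ 0.398

0.398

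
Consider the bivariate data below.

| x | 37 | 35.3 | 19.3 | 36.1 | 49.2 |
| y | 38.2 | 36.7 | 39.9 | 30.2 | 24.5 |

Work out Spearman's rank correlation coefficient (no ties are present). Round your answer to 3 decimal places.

Rank x: 4, 2, 1, 3, 5
Rank y: 4, 3, 5, 2, 1
d = rank(x) − rank(y): 0, -1, -4, 1, 4; Σd² = 34
ρ = 1 − 6Σd² / [n(n²−1)] = 1 − 6×34 / (5×24) = 1 − 204/120 ≈ -0.700

-0.700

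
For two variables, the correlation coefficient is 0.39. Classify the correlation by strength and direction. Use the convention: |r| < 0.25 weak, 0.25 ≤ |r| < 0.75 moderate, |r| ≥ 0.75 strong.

r = 0.39 > 0 so the relationship is positive.
|r| = 0.39, which falls in the moderate range.

moderate positive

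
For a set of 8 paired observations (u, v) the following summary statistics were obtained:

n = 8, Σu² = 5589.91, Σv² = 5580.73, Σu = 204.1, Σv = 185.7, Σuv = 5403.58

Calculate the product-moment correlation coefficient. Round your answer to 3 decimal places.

0.955

r = (nΣuv − ΣuΣv) / √[(nΣu² − (Σu)²)(nΣv² − (Σv)²)]
Numerator: 8×5403.58 − 204.1×185.7 = 5327.27
Denominator: √[(44719.28 − 41656.81)(44645.84 − 34484.49)] = √[3062.47 × 10161.35] = 5578.4254
r = 5327.27 / 5578.4254 ≈ 0.955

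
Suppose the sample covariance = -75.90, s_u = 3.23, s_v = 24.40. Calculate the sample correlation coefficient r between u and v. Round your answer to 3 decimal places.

-0.963

r = Cov(u,v) / (s_u · s_v) = -75.90 / (3.23 × 24.40)
  = -75.90 / 78.8120 ≈ -0.963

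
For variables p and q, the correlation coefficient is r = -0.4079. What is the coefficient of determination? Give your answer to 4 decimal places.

0.1664

r² = (-0.4079)² = 0.1664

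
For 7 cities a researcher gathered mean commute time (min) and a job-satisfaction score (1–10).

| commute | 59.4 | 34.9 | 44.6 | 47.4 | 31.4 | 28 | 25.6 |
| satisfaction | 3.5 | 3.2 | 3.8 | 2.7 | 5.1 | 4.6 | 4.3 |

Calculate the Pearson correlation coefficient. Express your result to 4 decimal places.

n = 7, Σx = 271.3, Σy = 27.2, Σx² = 11407.61, Σy² = 109.88, Σxy = 1016.06
nΣxy − ΣxΣy = 7112.42 − 7379.36 = -266.94
nΣx² − (Σx)² = 79853.27 − 73603.69 = 6249.58; nΣy² − (Σy)² = 769.16 − 739.84 = 29.32
r = -266.94 / √(6249.58 × 29.32) = -266.94 / 428.0627 ≈ -0.6236

-0.6236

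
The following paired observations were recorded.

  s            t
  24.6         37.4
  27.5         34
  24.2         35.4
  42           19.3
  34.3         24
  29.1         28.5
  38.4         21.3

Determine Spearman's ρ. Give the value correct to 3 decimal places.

-0.964

Rank s: 2, 3, 1, 7, 5, 4, 6
Rank t: 7, 5, 6, 1, 3, 4, 2
d = rank(s) − rank(t): -5, -2, -5, 6, 2, 0, 4; Σd² = 110
ρ = 1 − 6Σd² / [n(n²−1)] = 1 − 6×110 / (7×48) = 1 − 660/336 ≈ -0.964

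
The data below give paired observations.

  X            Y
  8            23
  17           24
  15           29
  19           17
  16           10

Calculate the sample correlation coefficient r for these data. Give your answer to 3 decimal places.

-0.287

n = 5, ΣX = 75, ΣY = 103, ΣX² = 1195, ΣY² = 2335, ΣXY = 1510
nΣXY − ΣXΣY = 7550 − 7725 = -175
nΣX² − (ΣX)² = 5975 − 5625 = 350; nΣY² − (ΣY)² = 11675 − 10609 = 1066
r = -175 / √(350 × 1066) = -175 / 610.8191 ≈ -0.287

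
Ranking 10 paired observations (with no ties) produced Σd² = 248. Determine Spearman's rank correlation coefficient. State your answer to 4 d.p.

-0.5030

ρ = 1 − 6Σd² / [n(n²−1)] = 1 − 6×248 / (10×99)
  = 1 − 1488/990 = 1 − 1.50303 ≈ -0.5030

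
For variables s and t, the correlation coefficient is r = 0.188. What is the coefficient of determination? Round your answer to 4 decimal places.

r² = (0.188)² = 0.0353

0.0353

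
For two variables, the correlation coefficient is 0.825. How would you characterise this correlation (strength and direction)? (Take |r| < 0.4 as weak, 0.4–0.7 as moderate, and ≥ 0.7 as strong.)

strong positive

r = 0.825 > 0 so the relationship is positive.
|r| = 0.825, which falls in the strong range.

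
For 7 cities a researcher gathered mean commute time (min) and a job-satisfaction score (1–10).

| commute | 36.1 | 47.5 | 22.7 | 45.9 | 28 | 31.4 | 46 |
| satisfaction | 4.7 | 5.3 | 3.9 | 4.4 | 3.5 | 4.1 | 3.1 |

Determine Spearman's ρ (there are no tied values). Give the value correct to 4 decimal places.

0.3929

Rank commute: 4, 7, 1, 5, 2, 3, 6
Rank satisfaction: 6, 7, 3, 5, 2, 4, 1
d = rank(commute) − rank(satisfaction): -2, 0, -2, 0, 0, -1, 5; Σd² = 34
ρ = 1 − 6Σd² / [n(n²−1)] = 1 − 6×34 / (7×48) = 1 − 204/336 ≈ 0.3929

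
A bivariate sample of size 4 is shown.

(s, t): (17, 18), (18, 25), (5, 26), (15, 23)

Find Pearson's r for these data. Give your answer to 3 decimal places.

n = 4, Σs = 55, Σt = 92, Σs² = 863, Σt² = 2154, Σst = 1231
nΣst − ΣsΣt = 4924 − 5060 = -136
nΣs² − (Σs)² = 3452 − 3025 = 427; nΣt² − (Σt)² = 8616 − 8464 = 152
r = -136 / √(427 × 152) = -136 / 254.7626 ≈ -0.534

-0.534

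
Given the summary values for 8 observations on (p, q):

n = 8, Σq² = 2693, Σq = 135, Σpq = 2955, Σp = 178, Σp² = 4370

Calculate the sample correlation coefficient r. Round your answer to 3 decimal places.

r = (nΣpq − ΣpΣq) / √[(nΣp² − (Σp)²)(nΣq² − (Σq)²)]
Numerator: 8×2955 − 178×135 = -390
Denominator: √[(34960 − 31684)(21544 − 18225)] = √[3276 × 3319] = 3297.4299
r = -390 / 3297.4299 ≈ -0.118

-0.118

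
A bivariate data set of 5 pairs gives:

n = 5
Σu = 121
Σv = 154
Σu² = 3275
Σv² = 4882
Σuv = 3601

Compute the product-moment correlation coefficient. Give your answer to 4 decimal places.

r = (nΣuv − ΣuΣv) / √[(nΣu² − (Σu)²)(nΣv² − (Σv)²)]
Numerator: 5×3601 − 121×154 = -629
Denominator: √[(16375 − 14641)(24410 − 23716)] = √[1734 × 694] = 1096.9941
r = -629 / 1096.9941 ≈ -0.5734

-0.5734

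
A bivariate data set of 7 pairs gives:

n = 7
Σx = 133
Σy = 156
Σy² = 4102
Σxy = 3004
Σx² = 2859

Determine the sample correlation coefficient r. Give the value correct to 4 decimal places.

r = (nΣxy − ΣxΣy) / √[(nΣx² − (Σx)²)(nΣy² − (Σy)²)]
Numerator: 7×3004 − 133×156 = 280
Denominator: √[(20013 − 17689)(28714 − 24336)] = √[2324 × 4378] = 3189.7448
r = 280 / 3189.7448 ≈ 0.0878

0.0878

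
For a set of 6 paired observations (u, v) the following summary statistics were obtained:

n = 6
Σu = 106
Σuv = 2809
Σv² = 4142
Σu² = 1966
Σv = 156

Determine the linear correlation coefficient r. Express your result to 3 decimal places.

r = (nΣuv − ΣuΣv) / √[(nΣu² − (Σu)²)(nΣv² − (Σv)²)]
Numerator: 6×2809 − 106×156 = 318
Denominator: √[(11796 − 11236)(24852 − 24336)] = √[560 × 516] = 537.5500
r = 318 / 537.5500 ≈ 0.592

0.592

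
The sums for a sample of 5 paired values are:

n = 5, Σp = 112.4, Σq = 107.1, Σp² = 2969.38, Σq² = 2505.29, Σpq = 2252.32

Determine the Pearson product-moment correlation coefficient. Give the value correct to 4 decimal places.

-0.5079

r = (nΣpq − ΣpΣq) / √[(nΣp² − (Σp)²)(nΣq² − (Σq)²)]
Numerator: 5×2252.32 − 112.4×107.1 = -776.44
Denominator: √[(14846.9 − 12633.76)(12526.45 − 11470.41)] = √[2213.14 × 1056.04] = 1528.7787
r = -776.44 / 1528.7787 ≈ -0.5079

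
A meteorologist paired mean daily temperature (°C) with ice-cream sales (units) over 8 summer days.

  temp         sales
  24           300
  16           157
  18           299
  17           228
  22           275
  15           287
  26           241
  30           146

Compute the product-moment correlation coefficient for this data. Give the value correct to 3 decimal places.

-0.270

n = 8, Σx = 168, Σy = 1933, Σx² = 3730, Σy² = 493425, Σxy = 39971
nΣxy − ΣxΣy = 319768 − 324744 = -4976
nΣx² − (Σx)² = 29840 − 28224 = 1616; nΣy² − (Σy)² = 3947400 − 3736489 = 210911
r = -4976 / √(1616 × 210911) = -4976 / 18461.6407 ≈ -0.270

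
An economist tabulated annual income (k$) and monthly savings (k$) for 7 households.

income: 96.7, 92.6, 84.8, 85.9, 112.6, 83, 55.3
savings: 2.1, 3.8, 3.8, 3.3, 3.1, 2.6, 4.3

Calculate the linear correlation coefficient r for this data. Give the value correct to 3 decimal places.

-0.555

n = 7, Σx = 610.9, Σy = 23, Σx² = 55121.35, Σy² = 79.04, Σxy = 1963.31
nΣxy − ΣxΣy = 13743.17 − 14050.7 = -307.53
nΣx² − (Σx)² = 385849.45 − 373198.81 = 12650.64; nΣy² − (Σy)² = 553.28 − 529 = 24.28
r = -307.53 / √(12650.64 × 24.28) = -307.53 / 554.2180 ≈ -0.555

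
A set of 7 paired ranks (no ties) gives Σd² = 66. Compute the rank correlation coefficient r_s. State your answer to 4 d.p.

ρ = 1 − 6Σd² / [n(n²−1)] = 1 − 6×66 / (7×48)
  = 1 − 396/336 = 1 − 1.17857 ≈ -0.1786

-0.1786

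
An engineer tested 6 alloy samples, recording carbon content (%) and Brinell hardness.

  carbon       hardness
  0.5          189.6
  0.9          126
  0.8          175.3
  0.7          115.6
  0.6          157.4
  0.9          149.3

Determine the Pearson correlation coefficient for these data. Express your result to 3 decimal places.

n = 6, Σx = 4.4, Σy = 913.2, Σx² = 3.36, Σy² = 142982.86, Σxy = 658.17
nΣxy − ΣxΣy = 3949.02 − 4018.08 = -69.06
nΣx² − (Σx)² = 20.16 − 19.36 = 0.8; nΣy² − (Σy)² = 857897.16 − 833934.24 = 23962.92
r = -69.06 / √(0.8 × 23962.92) = -69.06 / 138.4570 ≈ -0.499

-0.499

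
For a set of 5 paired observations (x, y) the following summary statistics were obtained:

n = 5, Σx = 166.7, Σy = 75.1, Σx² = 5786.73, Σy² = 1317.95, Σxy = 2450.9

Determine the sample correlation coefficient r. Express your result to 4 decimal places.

-0.2538

r = (nΣxy − ΣxΣy) / √[(nΣx² − (Σx)²)(nΣy² − (Σy)²)]
Numerator: 5×2450.9 − 166.7×75.1 = -264.67
Denominator: √[(28933.65 − 27788.89)(6589.75 − 5640.01)] = √[1144.76 × 949.74] = 1042.7005
r = -264.67 / 1042.7005 ≈ -0.2538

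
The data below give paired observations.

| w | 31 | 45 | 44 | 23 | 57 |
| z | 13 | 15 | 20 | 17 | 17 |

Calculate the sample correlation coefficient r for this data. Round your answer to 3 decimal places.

0.275

n = 5, Σw = 200, Σz = 82, Σw² = 8700, Σz² = 1372, Σwz = 3318
nΣwz − ΣwΣz = 16590 − 16400 = 190
nΣw² − (Σw)² = 43500 − 40000 = 3500; nΣz² − (Σz)² = 6860 − 6724 = 136
r = 190 / √(3500 × 136) = 190 / 689.9275 ≈ 0.275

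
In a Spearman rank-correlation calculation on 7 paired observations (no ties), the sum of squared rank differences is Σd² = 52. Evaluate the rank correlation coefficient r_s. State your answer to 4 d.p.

0.0714

ρ = 1 − 6Σd² / [n(n²−1)] = 1 − 6×52 / (7×48)
  = 1 − 312/336 = 1 − 0.92857 ≈ 0.0714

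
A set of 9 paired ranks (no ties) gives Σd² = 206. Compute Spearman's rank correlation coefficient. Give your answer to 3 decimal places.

ρ = 1 − 6Σd² / [n(n²−1)] = 1 − 6×206 / (9×80)
  = 1 − 1236/720 = 1 − 1.7167 ≈ -0.717

-0.717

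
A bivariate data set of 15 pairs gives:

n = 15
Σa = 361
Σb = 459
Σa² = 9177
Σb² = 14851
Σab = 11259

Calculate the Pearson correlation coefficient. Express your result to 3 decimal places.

r = (nΣab − ΣaΣb) / √[(nΣa² − (Σa)²)(nΣb² − (Σb)²)]
Numerator: 15×11259 − 361×459 = 3186
Denominator: √[(137655 − 130321)(222765 − 210681)] = √[7334 × 12084] = 9414.0351
r = 3186 / 9414.0351 ≈ 0.338

0.338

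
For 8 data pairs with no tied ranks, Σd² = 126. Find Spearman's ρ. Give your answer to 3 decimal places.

-0.500

ρ = 1 − 6Σd² / [n(n²−1)] = 1 − 6×126 / (8×63)
  = 1 − 756/504 = 1 − 1.5000 ≈ -0.500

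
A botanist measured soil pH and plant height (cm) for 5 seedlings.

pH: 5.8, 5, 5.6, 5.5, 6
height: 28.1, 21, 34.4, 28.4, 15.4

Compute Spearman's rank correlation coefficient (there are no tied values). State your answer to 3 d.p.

Rank pH: 4, 1, 3, 2, 5
Rank height: 3, 2, 5, 4, 1
d = rank(pH) − rank(height): 1, -1, -2, -2, 4; Σd² = 26
ρ = 1 − 6Σd² / [n(n²−1)] = 1 − 6×26 / (5×24) = 1 − 156/120 ≈ -0.300

-0.300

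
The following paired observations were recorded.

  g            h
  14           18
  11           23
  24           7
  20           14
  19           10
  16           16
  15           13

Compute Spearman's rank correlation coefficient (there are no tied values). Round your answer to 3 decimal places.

Rank g: 2, 1, 7, 6, 5, 4, 3
Rank h: 6, 7, 1, 4, 2, 5, 3
d = rank(g) − rank(h): -4, -6, 6, 2, 3, -1, 0; Σd² = 102
ρ = 1 − 6Σd² / [n(n²−1)] = 1 − 6×102 / (7×48) = 1 − 612/336 ≈ -0.821

-0.821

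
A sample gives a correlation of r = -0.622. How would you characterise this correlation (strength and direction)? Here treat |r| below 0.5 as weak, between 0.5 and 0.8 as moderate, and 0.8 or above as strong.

r = -0.622 < 0 so the relationship is negative.
|r| = 0.622, which falls in the moderate range.

moderate negative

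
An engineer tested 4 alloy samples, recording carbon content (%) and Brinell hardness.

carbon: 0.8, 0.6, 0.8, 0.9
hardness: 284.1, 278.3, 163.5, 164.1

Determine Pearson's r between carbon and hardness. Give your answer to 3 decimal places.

n = 4, Σx = 3.1, Σy = 890, Σx² = 2.45, Σy² = 211824.76, Σxy = 672.75
nΣxy − ΣxΣy = 2691 − 2759 = -68
nΣx² − (Σx)² = 9.8 − 9.61 = 0.19; nΣy² − (Σy)² = 847299.04 − 792100 = 55199.04
r = -68 / √(0.19 × 55199.04) = -68 / 102.4100 ≈ -0.664

-0.664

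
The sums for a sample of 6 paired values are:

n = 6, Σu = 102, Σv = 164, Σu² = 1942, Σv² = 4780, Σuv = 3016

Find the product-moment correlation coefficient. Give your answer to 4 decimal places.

0.9168

r = (nΣuv − ΣuΣv) / √[(nΣu² − (Σu)²)(nΣv² − (Σv)²)]
Numerator: 6×3016 − 102×164 = 1368
Denominator: √[(11652 − 10404)(28680 − 26896)] = √[1248 × 1784] = 1492.1233
r = 1368 / 1492.1233 ≈ 0.9168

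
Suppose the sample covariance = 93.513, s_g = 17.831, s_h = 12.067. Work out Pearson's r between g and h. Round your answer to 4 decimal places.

r = Cov(g,h) / (s_g · s_h) = 93.513 / (17.831 × 12.067)
  = 93.513 / 215.1667 ≈ 0.4346

0.4346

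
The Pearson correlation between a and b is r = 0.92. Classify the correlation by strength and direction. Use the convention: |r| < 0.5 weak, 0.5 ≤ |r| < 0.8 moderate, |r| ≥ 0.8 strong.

r = 0.92 > 0 so the relationship is positive.
|r| = 0.92, which falls in the strong range.

strong positive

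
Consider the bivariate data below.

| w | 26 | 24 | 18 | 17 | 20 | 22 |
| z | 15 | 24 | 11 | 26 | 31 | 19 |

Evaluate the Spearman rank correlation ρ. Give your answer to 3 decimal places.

Rank w: 6, 5, 2, 1, 3, 4
Rank z: 2, 4, 1, 5, 6, 3
d = rank(w) − rank(z): 4, 1, 1, -4, -3, 1; Σd² = 44
ρ = 1 − 6Σd² / [n(n²−1)] = 1 − 6×44 / (6×35) = 1 − 264/210 ≈ -0.257

-0.257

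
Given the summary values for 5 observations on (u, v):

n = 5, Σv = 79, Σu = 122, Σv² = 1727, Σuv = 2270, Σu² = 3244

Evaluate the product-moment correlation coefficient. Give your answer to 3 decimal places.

r = (nΣuv − ΣuΣv) / √[(nΣu² − (Σu)²)(nΣv² − (Σv)²)]
Numerator: 5×2270 − 122×79 = 1712
Denominator: √[(16220 − 14884)(8635 − 6241)] = √[1336 × 2394] = 1788.4026
r = 1712 / 1788.4026 ≈ 0.957

0.957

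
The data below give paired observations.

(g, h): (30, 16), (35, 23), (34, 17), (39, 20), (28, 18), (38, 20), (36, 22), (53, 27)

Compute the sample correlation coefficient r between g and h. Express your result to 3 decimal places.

n = 8, Σg = 293, Σh = 163, Σg² = 11135, Σh² = 3411, Σgh = 6130
nΣgh − ΣgΣh = 49040 − 47759 = 1281
nΣg² − (Σg)² = 89080 − 85849 = 3231; nΣh² − (Σh)² = 27288 − 26569 = 719
r = 1281 / √(3231 × 719) = 1281 / 1524.1683 ≈ 0.840

0.840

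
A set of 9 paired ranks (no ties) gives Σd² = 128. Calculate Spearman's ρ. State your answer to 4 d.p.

ρ = 1 − 6Σd² / [n(n²−1)] = 1 − 6×128 / (9×80)
  = 1 − 768/720 = 1 − 1.06667 ≈ -0.0667

-0.0667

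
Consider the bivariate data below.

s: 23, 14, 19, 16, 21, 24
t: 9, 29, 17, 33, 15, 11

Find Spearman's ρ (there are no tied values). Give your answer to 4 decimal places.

-0.8857

Rank s: 5, 1, 3, 2, 4, 6
Rank t: 1, 5, 4, 6, 3, 2
d = rank(s) − rank(t): 4, -4, -1, -4, 1, 4; Σd² = 66
ρ = 1 − 6Σd² / [n(n²−1)] = 1 − 6×66 / (6×35) = 1 − 396/210 ≈ -0.8857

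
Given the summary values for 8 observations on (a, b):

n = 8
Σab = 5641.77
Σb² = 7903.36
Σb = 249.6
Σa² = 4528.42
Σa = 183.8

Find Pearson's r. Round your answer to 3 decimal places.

r = (nΣab − ΣaΣb) / √[(nΣa² − (Σa)²)(nΣb² − (Σb)²)]
Numerator: 8×5641.77 − 183.8×249.6 = -742.32
Denominator: √[(36227.36 − 33782.44)(63226.88 − 62300.16)] = √[2444.92 × 926.72] = 1505.2429
r = -742.32 / 1505.2429 ≈ -0.493

-0.493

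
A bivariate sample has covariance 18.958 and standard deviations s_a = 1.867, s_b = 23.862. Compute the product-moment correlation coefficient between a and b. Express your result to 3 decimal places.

r = Cov(a,b) / (s_a · s_b) = 18.958 / (1.867 × 23.862)
  = 18.958 / 44.5504 ≈ 0.426

0.426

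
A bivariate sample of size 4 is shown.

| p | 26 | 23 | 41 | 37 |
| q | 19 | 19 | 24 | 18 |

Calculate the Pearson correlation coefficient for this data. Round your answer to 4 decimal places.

n = 4, Σp = 127, Σq = 80, Σp² = 4255, Σq² = 1622, Σpq = 2581
nΣpq − ΣpΣq = 10324 − 10160 = 164
nΣp² − (Σp)² = 17020 − 16129 = 891; nΣq² − (Σq)² = 6488 − 6400 = 88
r = 164 / √(891 × 88) = 164 / 280.0143 ≈ 0.5857

0.5857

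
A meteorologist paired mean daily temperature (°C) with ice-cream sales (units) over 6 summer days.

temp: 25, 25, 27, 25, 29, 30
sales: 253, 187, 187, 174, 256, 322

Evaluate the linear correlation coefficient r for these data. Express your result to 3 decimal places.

n = 6, Σx = 161, Σy = 1379, Σx² = 4345, Σy² = 333443, Σxy = 37483
nΣxy − ΣxΣy = 224898 − 222019 = 2879
nΣx² − (Σx)² = 26070 − 25921 = 149; nΣy² − (Σy)² = 2000658 − 1901641 = 99017
r = 2879 / √(149 × 99017) = 2879 / 3841.0328 ≈ 0.750

0.750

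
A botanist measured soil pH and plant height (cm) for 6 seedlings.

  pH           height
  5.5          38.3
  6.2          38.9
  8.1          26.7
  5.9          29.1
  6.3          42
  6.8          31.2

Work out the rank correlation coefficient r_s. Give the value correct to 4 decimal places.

Rank pH: 1, 3, 6, 2, 4, 5
Rank height: 4, 5, 1, 2, 6, 3
d = rank(pH) − rank(height): -3, -2, 5, 0, -2, 2; Σd² = 46
ρ = 1 − 6Σd² / [n(n²−1)] = 1 − 6×46 / (6×35) = 1 − 276/210 ≈ -0.3143

-0.3143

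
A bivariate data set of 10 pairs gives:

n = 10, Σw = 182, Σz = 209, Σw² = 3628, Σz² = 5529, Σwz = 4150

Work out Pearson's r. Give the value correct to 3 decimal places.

r = (nΣwz − ΣwΣz) / √[(nΣw² − (Σw)²)(nΣz² − (Σz)²)]
Numerator: 10×4150 − 182×209 = 3462
Denominator: √[(36280 − 33124)(55290 − 43681)] = √[3156 × 11609] = 6052.9335
r = 3462 / 6052.9335 ≈ 0.572

0.572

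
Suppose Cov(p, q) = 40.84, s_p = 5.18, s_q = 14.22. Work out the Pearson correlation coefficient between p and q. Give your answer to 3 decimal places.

r = Cov(p,q) / (s_p · s_q) = 40.84 / (5.18 × 14.22)
  = 40.84 / 73.6596 ≈ 0.554

0.554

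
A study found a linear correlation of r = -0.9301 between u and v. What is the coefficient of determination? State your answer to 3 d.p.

0.865

r² = (-0.9301)² = 0.865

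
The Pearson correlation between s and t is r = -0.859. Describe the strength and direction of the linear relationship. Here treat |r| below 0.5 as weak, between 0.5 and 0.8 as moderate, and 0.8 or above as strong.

strong negative

r = -0.859 < 0 so the relationship is negative.
|r| = 0.859, which falls in the strong range.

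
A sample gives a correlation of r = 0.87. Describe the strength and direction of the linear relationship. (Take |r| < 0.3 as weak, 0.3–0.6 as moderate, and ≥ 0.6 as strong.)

strong positive

r = 0.87 > 0 so the relationship is positive.
|r| = 0.87, which falls in the strong range.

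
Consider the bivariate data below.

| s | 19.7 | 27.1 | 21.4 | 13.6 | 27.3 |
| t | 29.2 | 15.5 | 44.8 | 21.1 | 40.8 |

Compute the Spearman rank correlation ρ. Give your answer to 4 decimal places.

0.2000

Rank s: 2, 4, 3, 1, 5
Rank t: 3, 1, 5, 2, 4
d = rank(s) − rank(t): -1, 3, -2, -1, 1; Σd² = 16
ρ = 1 − 6Σd² / [n(n²−1)] = 1 − 6×16 / (5×24) = 1 − 96/120 ≈ 0.2000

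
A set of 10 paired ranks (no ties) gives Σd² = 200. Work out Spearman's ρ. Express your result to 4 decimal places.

-0.2121

ρ = 1 − 6Σd² / [n(n²−1)] = 1 − 6×200 / (10×99)
  = 1 − 1200/990 = 1 − 1.21212 ≈ -0.2121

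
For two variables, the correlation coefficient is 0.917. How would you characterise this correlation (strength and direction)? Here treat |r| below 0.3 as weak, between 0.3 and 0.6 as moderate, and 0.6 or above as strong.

r = 0.917 > 0 so the relationship is positive.
|r| = 0.917, which falls in the strong range.

strong positive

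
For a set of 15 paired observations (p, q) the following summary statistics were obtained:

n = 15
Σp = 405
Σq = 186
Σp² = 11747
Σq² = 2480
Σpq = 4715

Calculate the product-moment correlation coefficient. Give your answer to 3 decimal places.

r = (nΣpq − ΣpΣq) / √[(nΣp² − (Σp)²)(nΣq² − (Σq)²)]
Numerator: 15×4715 − 405×186 = -4605
Denominator: √[(176205 − 164025)(37200 − 34596)] = √[12180 × 2604] = 5631.7599
r = -4605 / 5631.7599 ≈ -0.818

-0.818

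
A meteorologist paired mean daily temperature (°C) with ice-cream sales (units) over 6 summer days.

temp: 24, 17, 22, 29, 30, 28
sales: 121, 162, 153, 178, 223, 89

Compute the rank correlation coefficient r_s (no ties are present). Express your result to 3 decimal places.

0.429

Rank temp: 3, 1, 2, 5, 6, 4
Rank sales: 2, 4, 3, 5, 6, 1
d = rank(temp) − rank(sales): 1, -3, -1, 0, 0, 3; Σd² = 20
ρ = 1 − 6Σd² / [n(n²−1)] = 1 − 6×20 / (6×35) = 1 − 120/210 ≈ 0.429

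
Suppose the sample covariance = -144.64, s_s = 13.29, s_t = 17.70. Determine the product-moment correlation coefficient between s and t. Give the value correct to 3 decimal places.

r = Cov(s,t) / (s_s · s_t) = -144.64 / (13.29 × 17.70)
  = -144.64 / 235.2330 ≈ -0.615

-0.615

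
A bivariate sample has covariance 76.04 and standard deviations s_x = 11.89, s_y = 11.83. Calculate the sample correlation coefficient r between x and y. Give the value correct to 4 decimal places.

0.5406

r = Cov(x,y) / (s_x · s_y) = 76.04 / (11.89 × 11.83)
  = 76.04 / 140.6587 ≈ 0.5406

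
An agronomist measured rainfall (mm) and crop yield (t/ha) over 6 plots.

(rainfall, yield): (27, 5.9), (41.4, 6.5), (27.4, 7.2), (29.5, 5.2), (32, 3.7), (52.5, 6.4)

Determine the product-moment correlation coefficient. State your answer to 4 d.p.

0.2116

n = 6, Σx = 209.8, Σy = 34.9, Σx² = 7844.22, Σy² = 210.59, Σxy = 1233.48
nΣxy − ΣxΣy = 7400.88 − 7322.02 = 78.86
nΣx² − (Σx)² = 47065.32 − 44016.04 = 3049.28; nΣy² − (Σy)² = 1263.54 − 1218.01 = 45.53
r = 78.86 / √(3049.28 × 45.53) = 78.86 / 372.6040 ≈ 0.2116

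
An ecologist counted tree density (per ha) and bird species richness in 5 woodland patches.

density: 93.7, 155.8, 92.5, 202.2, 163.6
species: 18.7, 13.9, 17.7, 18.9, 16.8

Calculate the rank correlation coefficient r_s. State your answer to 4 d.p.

Rank density: 2, 3, 1, 5, 4
Rank species: 4, 1, 3, 5, 2
d = rank(density) − rank(species): -2, 2, -2, 0, 2; Σd² = 16
ρ = 1 − 6Σd² / [n(n²−1)] = 1 − 6×16 / (5×24) = 1 − 96/120 ≈ 0.2000

0.2000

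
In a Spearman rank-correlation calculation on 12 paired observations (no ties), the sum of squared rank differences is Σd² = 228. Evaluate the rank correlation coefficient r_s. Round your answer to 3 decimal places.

ρ = 1 − 6Σd² / [n(n²−1)] = 1 − 6×228 / (12×143)
  = 1 − 1368/1716 = 1 − 0.7972 ≈ 0.203

0.203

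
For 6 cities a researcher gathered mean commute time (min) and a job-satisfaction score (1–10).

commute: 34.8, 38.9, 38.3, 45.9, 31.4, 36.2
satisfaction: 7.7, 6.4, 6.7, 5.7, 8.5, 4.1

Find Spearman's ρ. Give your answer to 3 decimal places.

Rank commute: 2, 5, 4, 6, 1, 3
Rank satisfaction: 5, 3, 4, 2, 6, 1
d = rank(commute) − rank(satisfaction): -3, 2, 0, 4, -5, 2; Σd² = 58
ρ = 1 − 6Σd² / [n(n²−1)] = 1 − 6×58 / (6×35) = 1 − 348/210 ≈ -0.657

-0.657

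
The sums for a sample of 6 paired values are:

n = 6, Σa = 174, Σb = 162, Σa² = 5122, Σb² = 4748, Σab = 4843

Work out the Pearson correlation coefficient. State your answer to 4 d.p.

0.8601

r = (nΣab − ΣaΣb) / √[(nΣa² − (Σa)²)(nΣb² − (Σb)²)]
Numerator: 6×4843 − 174×162 = 870
Denominator: √[(30732 − 30276)(28488 − 26244)] = √[456 × 2244] = 1011.5651
r = 870 / 1011.5651 ≈ 0.8601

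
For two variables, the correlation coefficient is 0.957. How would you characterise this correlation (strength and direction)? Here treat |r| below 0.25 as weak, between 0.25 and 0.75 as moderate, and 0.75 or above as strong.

strong positive

r = 0.957 > 0 so the relationship is positive.
|r| = 0.957, which falls in the strong range.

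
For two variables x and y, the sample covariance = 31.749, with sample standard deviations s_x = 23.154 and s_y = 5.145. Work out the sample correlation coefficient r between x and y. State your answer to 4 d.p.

0.2665

r = Cov(x,y) / (s_x · s_y) = 31.749 / (23.154 × 5.145)
  = 31.749 / 119.1273 ≈ 0.2665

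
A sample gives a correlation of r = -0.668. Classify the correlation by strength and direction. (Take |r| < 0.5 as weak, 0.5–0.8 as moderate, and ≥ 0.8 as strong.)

r = -0.668 < 0 so the relationship is negative.
|r| = 0.668, which falls in the moderate range.

moderate negative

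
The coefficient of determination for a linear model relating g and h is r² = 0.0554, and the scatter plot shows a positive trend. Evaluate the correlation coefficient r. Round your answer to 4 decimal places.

0.2354

|r| = √0.0554 = 0.2354
The association is positive, so r = 0.2354.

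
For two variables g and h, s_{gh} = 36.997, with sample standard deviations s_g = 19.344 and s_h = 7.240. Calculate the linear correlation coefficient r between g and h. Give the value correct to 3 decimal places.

r = Cov(g,h) / (s_g · s_h) = 36.997 / (19.344 × 7.240)
  = 36.997 / 140.0506 ≈ 0.264

0.264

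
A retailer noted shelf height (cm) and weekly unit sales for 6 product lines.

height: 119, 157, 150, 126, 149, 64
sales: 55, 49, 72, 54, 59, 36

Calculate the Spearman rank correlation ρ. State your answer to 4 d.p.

Rank height: 2, 6, 5, 3, 4, 1
Rank sales: 4, 2, 6, 3, 5, 1
d = rank(height) − rank(sales): -2, 4, -1, 0, -1, 0; Σd² = 22
ρ = 1 − 6Σd² / [n(n²−1)] = 1 − 6×22 / (6×35) = 1 − 132/210 ≈ 0.3714

0.3714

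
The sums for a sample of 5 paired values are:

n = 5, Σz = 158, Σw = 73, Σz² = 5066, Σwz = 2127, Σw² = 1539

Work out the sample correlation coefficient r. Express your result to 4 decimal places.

-0.9661

r = (nΣwz − ΣwΣz) / √[(nΣw² − (Σw)²)(nΣz² − (Σz)²)]
Numerator: 5×2127 − 73×158 = -899
Denominator: √[(7695 − 5329)(25330 − 24964)] = √[2366 × 366] = 930.5676
r = -899 / 930.5676 ≈ -0.9661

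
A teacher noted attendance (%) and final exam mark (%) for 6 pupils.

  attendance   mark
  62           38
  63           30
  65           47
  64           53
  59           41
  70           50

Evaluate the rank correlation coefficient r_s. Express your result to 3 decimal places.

Rank attendance: 2, 3, 5, 4, 1, 6
Rank mark: 2, 1, 4, 6, 3, 5
d = rank(attendance) − rank(mark): 0, 2, 1, -2, -2, 1; Σd² = 14
ρ = 1 − 6Σd² / [n(n²−1)] = 1 − 6×14 / (6×35) = 1 − 84/210 ≈ 0.600

0.600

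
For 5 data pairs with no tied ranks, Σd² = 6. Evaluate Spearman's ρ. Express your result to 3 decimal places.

0.700

ρ = 1 − 6Σd² / [n(n²−1)] = 1 − 6×6 / (5×24)
  = 1 − 36/120 = 1 − 0.3000 ≈ 0.700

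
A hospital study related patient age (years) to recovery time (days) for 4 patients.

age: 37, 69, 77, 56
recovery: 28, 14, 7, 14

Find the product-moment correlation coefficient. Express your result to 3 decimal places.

n = 4, Σx = 239, Σy = 63, Σx² = 15195, Σy² = 1225, Σxy = 3325
nΣxy − ΣxΣy = 13300 − 15057 = -1757
nΣx² − (Σx)² = 60780 − 57121 = 3659; nΣy² − (Σy)² = 4900 − 3969 = 931
r = -1757 / √(3659 × 931) = -1757 / 1845.6785 ≈ -0.952

-0.952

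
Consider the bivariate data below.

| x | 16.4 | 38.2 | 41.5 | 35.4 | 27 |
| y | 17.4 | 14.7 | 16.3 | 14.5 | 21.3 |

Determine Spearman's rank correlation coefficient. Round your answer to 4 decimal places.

Rank x: 1, 4, 5, 3, 2
Rank y: 4, 2, 3, 1, 5
d = rank(x) − rank(y): -3, 2, 2, 2, -3; Σd² = 30
ρ = 1 − 6Σd² / [n(n²−1)] = 1 − 6×30 / (5×24) = 1 − 180/120 ≈ -0.5000

-0.5000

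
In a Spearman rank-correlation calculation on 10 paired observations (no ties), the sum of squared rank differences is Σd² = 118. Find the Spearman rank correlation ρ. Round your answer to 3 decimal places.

0.285

ρ = 1 − 6Σd² / [n(n²−1)] = 1 − 6×118 / (10×99)
  = 1 − 708/990 = 1 − 0.7152 ≈ 0.285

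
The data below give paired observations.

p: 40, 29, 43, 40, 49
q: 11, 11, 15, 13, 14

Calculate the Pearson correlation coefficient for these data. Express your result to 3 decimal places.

0.716

n = 5, Σp = 201, Σq = 64, Σp² = 8291, Σq² = 832, Σpq = 2610
nΣpq − ΣpΣq = 13050 − 12864 = 186
nΣp² − (Σp)² = 41455 − 40401 = 1054; nΣq² − (Σq)² = 4160 − 4096 = 64
r = 186 / √(1054 × 64) = 186 / 259.7229 ≈ 0.716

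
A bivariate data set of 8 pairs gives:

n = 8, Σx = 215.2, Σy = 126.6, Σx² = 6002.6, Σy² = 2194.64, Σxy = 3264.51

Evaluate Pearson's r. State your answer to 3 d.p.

-0.698

r = (nΣxy − ΣxΣy) / √[(nΣx² − (Σx)²)(nΣy² − (Σy)²)]
Numerator: 8×3264.51 − 215.2×126.6 = -1128.24
Denominator: √[(48020.8 − 46311.04)(17557.12 − 16027.56)] = √[1709.76 × 1529.56] = 1617.1520
r = -1128.24 / 1617.1520 ≈ -0.698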